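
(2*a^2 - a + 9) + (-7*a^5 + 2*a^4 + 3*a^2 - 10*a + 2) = -7*a^5 + 2*a^4 + 5*a^2 - 11*a + 11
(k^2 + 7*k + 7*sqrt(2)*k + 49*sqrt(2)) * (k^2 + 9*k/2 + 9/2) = k^4 + 7*sqrt(2)*k^3 + 23*k^3/2 + 36*k^2 + 161*sqrt(2)*k^2/2 + 63*k/2 + 252*sqrt(2)*k + 441*sqrt(2)/2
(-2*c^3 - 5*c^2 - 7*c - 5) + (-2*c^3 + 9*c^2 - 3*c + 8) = -4*c^3 + 4*c^2 - 10*c + 3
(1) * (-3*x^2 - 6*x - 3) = -3*x^2 - 6*x - 3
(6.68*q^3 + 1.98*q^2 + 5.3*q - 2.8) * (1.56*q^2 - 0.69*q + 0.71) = 10.4208*q^5 - 1.5204*q^4 + 11.6446*q^3 - 6.6192*q^2 + 5.695*q - 1.988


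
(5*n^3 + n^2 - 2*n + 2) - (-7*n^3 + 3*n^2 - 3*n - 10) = 12*n^3 - 2*n^2 + n + 12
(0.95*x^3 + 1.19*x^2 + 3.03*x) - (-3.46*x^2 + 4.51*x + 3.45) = 0.95*x^3 + 4.65*x^2 - 1.48*x - 3.45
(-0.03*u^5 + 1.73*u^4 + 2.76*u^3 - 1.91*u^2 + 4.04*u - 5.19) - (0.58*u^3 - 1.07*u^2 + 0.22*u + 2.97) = -0.03*u^5 + 1.73*u^4 + 2.18*u^3 - 0.84*u^2 + 3.82*u - 8.16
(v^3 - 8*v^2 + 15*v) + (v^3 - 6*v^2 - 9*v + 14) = 2*v^3 - 14*v^2 + 6*v + 14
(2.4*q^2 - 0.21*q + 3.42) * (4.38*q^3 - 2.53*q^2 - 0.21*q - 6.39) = 10.512*q^5 - 6.9918*q^4 + 15.0069*q^3 - 23.9445*q^2 + 0.6237*q - 21.8538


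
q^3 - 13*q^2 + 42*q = q*(q - 7)*(q - 6)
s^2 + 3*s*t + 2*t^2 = (s + t)*(s + 2*t)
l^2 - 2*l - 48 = (l - 8)*(l + 6)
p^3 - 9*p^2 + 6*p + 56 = (p - 7)*(p - 4)*(p + 2)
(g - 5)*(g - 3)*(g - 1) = g^3 - 9*g^2 + 23*g - 15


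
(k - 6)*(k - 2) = k^2 - 8*k + 12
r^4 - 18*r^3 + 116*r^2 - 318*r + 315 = (r - 7)*(r - 5)*(r - 3)^2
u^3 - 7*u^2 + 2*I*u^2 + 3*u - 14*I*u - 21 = (u - 7)*(u - I)*(u + 3*I)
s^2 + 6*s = s*(s + 6)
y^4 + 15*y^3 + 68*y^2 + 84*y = y*(y + 2)*(y + 6)*(y + 7)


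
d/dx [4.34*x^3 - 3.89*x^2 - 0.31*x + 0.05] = 13.02*x^2 - 7.78*x - 0.31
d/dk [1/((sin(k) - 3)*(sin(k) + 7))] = -2*(sin(k) + 2)*cos(k)/((sin(k) - 3)^2*(sin(k) + 7)^2)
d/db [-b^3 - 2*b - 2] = -3*b^2 - 2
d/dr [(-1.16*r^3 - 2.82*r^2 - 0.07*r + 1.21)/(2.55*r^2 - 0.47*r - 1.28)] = (-2.958*r^4 + 1.0904*r^3 + 5.9583*r^2 + 1.0482*r + 0.6583)/(6.5025*r^4 - 2.397*r^3 - 6.3071*r^2 + 1.2032*r + 1.6384)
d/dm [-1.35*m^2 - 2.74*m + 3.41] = -2.7*m - 2.74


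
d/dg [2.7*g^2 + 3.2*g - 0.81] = 5.4*g + 3.2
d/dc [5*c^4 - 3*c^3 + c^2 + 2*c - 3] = 20*c^3 - 9*c^2 + 2*c + 2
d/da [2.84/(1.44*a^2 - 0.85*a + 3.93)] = (2.414 - 8.1792*a)/(1.44*a^2 - 0.85*a + 3.93)^2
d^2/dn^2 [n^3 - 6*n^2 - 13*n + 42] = 6*n - 12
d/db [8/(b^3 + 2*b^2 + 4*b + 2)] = 8*(-3*b^2 - 4*b - 4)/(b^3 + 2*b^2 + 4*b + 2)^2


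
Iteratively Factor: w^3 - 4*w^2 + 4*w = (w)*(w^2 - 4*w + 4) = w*(w - 2)*(w - 2)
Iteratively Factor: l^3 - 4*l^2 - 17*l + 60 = (l - 3)*(l^2 - l - 20) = (l - 5)*(l - 3)*(l + 4)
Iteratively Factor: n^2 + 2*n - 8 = (n + 4)*(n - 2)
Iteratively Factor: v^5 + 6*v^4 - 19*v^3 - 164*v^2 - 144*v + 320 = (v + 4)*(v^4 + 2*v^3 - 27*v^2 - 56*v + 80) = (v + 4)^2*(v^3 - 2*v^2 - 19*v + 20) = (v - 1)*(v + 4)^2*(v^2 - v - 20) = (v - 1)*(v + 4)^3*(v - 5)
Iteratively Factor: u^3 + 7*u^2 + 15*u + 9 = (u + 1)*(u^2 + 6*u + 9) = (u + 1)*(u + 3)*(u + 3)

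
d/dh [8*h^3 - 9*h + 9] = 24*h^2 - 9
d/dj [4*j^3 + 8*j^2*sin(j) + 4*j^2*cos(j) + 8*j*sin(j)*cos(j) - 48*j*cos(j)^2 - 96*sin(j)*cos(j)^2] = -4*j^2*sin(j) + 8*j^2*cos(j) + 12*j^2 + 16*j*sin(j) + 48*j*sin(2*j) + 8*j*cos(j) + 8*j*cos(2*j) + 4*sin(2*j) - 24*cos(j) - 24*cos(2*j) - 72*cos(3*j) - 24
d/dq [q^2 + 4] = 2*q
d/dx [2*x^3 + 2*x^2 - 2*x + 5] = 6*x^2 + 4*x - 2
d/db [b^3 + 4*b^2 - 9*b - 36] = 3*b^2 + 8*b - 9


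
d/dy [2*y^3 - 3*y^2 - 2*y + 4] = 6*y^2 - 6*y - 2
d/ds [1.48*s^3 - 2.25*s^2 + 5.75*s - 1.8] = 4.44*s^2 - 4.5*s + 5.75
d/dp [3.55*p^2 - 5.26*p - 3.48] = 7.1*p - 5.26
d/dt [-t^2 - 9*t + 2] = -2*t - 9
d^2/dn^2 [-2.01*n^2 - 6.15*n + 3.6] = -4.02000000000000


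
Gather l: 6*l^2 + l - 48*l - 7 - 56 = 6*l^2 - 47*l - 63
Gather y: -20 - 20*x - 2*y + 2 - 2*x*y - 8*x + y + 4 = -28*x + y*(-2*x - 1) - 14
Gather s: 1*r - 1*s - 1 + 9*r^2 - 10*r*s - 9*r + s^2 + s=9*r^2 - 10*r*s - 8*r + s^2 - 1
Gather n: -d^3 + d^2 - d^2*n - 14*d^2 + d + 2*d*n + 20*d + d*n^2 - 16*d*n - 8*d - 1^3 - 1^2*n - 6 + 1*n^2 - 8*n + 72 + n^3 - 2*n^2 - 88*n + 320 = -d^3 - 13*d^2 + 13*d + n^3 + n^2*(d - 1) + n*(-d^2 - 14*d - 97) + 385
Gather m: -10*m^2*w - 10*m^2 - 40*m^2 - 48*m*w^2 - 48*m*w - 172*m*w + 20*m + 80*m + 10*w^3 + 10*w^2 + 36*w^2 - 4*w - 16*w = m^2*(-10*w - 50) + m*(-48*w^2 - 220*w + 100) + 10*w^3 + 46*w^2 - 20*w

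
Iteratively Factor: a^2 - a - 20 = (a - 5)*(a + 4)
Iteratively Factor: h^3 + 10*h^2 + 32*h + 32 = (h + 2)*(h^2 + 8*h + 16) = (h + 2)*(h + 4)*(h + 4)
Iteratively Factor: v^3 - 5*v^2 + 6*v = (v - 2)*(v^2 - 3*v) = v*(v - 2)*(v - 3)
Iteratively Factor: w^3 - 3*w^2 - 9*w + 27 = (w + 3)*(w^2 - 6*w + 9) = (w - 3)*(w + 3)*(w - 3)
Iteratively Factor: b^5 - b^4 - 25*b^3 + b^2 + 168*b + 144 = (b - 4)*(b^4 + 3*b^3 - 13*b^2 - 51*b - 36) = (b - 4)^2*(b^3 + 7*b^2 + 15*b + 9) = (b - 4)^2*(b + 3)*(b^2 + 4*b + 3) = (b - 4)^2*(b + 1)*(b + 3)*(b + 3)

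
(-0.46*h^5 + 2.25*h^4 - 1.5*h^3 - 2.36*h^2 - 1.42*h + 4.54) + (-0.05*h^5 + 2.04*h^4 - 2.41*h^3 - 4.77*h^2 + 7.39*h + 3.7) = -0.51*h^5 + 4.29*h^4 - 3.91*h^3 - 7.13*h^2 + 5.97*h + 8.24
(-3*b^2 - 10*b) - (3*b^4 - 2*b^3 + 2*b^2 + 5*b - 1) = -3*b^4 + 2*b^3 - 5*b^2 - 15*b + 1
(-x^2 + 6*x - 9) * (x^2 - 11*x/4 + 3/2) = -x^4 + 35*x^3/4 - 27*x^2 + 135*x/4 - 27/2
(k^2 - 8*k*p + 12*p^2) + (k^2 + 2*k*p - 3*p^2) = 2*k^2 - 6*k*p + 9*p^2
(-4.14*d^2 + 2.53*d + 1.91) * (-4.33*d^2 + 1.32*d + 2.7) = 17.9262*d^4 - 16.4197*d^3 - 16.1087*d^2 + 9.3522*d + 5.157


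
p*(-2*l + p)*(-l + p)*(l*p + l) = 2*l^3*p^2 + 2*l^3*p - 3*l^2*p^3 - 3*l^2*p^2 + l*p^4 + l*p^3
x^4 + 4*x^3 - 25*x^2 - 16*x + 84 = (x - 3)*(x - 2)*(x + 2)*(x + 7)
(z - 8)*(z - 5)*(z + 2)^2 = z^4 - 9*z^3 - 8*z^2 + 108*z + 160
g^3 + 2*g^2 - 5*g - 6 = (g - 2)*(g + 1)*(g + 3)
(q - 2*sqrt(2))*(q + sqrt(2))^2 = q^3 - 6*q - 4*sqrt(2)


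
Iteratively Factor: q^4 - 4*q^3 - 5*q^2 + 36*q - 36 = (q - 3)*(q^3 - q^2 - 8*q + 12) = (q - 3)*(q - 2)*(q^2 + q - 6) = (q - 3)*(q - 2)^2*(q + 3)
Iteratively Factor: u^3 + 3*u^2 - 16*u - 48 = (u + 4)*(u^2 - u - 12) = (u + 3)*(u + 4)*(u - 4)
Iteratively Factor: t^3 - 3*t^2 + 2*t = (t)*(t^2 - 3*t + 2) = t*(t - 1)*(t - 2)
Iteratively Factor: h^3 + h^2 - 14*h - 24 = (h + 2)*(h^2 - h - 12) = (h + 2)*(h + 3)*(h - 4)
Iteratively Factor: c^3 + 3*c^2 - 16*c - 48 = (c + 3)*(c^2 - 16) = (c - 4)*(c + 3)*(c + 4)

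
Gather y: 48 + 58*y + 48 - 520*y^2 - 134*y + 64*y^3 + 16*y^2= 64*y^3 - 504*y^2 - 76*y + 96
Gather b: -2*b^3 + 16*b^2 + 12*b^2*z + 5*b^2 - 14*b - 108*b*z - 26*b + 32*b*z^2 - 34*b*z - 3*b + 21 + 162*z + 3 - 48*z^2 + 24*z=-2*b^3 + b^2*(12*z + 21) + b*(32*z^2 - 142*z - 43) - 48*z^2 + 186*z + 24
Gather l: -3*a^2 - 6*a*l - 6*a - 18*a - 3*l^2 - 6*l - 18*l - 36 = -3*a^2 - 24*a - 3*l^2 + l*(-6*a - 24) - 36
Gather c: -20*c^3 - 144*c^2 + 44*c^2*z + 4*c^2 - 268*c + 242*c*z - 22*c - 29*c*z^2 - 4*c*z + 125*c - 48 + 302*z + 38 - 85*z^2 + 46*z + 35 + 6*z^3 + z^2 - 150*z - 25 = -20*c^3 + c^2*(44*z - 140) + c*(-29*z^2 + 238*z - 165) + 6*z^3 - 84*z^2 + 198*z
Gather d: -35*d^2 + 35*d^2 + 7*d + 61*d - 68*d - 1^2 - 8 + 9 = 0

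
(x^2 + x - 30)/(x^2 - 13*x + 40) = (x + 6)/(x - 8)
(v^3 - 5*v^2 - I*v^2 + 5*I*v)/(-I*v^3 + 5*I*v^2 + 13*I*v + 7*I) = v*(I*v^2 + v*(1 - 5*I) - 5)/(v^3 - 5*v^2 - 13*v - 7)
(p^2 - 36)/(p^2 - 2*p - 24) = (p + 6)/(p + 4)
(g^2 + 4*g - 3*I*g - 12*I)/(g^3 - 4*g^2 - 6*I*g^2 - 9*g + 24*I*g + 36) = (g + 4)/(g^2 - g*(4 + 3*I) + 12*I)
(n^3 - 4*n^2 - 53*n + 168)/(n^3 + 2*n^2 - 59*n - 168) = (n - 3)/(n + 3)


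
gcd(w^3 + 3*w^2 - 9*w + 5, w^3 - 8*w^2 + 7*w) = w - 1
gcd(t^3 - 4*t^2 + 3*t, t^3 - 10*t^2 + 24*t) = t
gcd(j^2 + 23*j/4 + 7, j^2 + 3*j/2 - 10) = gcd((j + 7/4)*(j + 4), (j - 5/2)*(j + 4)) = j + 4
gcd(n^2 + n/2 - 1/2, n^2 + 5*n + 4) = n + 1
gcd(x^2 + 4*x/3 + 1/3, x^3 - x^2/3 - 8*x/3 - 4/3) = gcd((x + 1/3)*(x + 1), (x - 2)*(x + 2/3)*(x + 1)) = x + 1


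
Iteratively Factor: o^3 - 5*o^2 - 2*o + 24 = (o + 2)*(o^2 - 7*o + 12) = (o - 4)*(o + 2)*(o - 3)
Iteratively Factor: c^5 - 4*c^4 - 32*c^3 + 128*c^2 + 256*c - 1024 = (c - 4)*(c^4 - 32*c^2 + 256) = (c - 4)^2*(c^3 + 4*c^2 - 16*c - 64) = (c - 4)^2*(c + 4)*(c^2 - 16) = (c - 4)^2*(c + 4)^2*(c - 4)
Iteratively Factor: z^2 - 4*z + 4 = (z - 2)*(z - 2)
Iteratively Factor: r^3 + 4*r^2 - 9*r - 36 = (r - 3)*(r^2 + 7*r + 12) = (r - 3)*(r + 3)*(r + 4)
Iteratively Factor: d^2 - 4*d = (d - 4)*(d)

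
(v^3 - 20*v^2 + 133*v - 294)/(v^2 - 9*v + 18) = (v^2 - 14*v + 49)/(v - 3)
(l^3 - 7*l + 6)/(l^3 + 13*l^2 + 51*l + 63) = (l^2 - 3*l + 2)/(l^2 + 10*l + 21)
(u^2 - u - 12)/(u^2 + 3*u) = (u - 4)/u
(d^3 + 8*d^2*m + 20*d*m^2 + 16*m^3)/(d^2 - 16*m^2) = (d^2 + 4*d*m + 4*m^2)/(d - 4*m)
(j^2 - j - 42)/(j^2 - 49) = (j + 6)/(j + 7)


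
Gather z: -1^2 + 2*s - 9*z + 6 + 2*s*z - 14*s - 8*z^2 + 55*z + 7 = -12*s - 8*z^2 + z*(2*s + 46) + 12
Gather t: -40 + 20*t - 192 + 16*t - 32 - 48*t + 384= 120 - 12*t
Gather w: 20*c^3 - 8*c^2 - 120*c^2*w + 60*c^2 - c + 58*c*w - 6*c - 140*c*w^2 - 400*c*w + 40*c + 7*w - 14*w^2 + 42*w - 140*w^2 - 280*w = 20*c^3 + 52*c^2 + 33*c + w^2*(-140*c - 154) + w*(-120*c^2 - 342*c - 231)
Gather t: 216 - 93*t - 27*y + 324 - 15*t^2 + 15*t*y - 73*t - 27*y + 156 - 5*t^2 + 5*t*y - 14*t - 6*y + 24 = -20*t^2 + t*(20*y - 180) - 60*y + 720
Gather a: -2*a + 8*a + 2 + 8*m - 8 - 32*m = 6*a - 24*m - 6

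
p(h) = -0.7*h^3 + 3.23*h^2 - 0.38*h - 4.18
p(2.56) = 4.27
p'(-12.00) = -380.30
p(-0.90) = -0.71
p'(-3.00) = -38.66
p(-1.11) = 1.18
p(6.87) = -81.31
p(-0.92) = -0.55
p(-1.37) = 4.20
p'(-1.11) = -10.14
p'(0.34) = 1.57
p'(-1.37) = -13.17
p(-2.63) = 31.89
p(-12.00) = 1675.10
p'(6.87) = -55.11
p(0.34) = -3.96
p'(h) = -2.1*h^2 + 6.46*h - 0.38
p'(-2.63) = -31.90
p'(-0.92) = -8.10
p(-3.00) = 44.93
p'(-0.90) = -7.90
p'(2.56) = 2.40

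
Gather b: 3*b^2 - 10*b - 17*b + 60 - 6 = 3*b^2 - 27*b + 54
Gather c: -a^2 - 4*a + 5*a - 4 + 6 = -a^2 + a + 2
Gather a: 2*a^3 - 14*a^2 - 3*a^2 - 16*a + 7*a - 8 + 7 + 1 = 2*a^3 - 17*a^2 - 9*a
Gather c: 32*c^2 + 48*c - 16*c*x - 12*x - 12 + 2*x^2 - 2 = 32*c^2 + c*(48 - 16*x) + 2*x^2 - 12*x - 14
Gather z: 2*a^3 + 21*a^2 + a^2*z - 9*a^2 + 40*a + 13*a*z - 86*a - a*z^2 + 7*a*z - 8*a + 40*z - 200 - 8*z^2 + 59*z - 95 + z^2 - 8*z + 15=2*a^3 + 12*a^2 - 54*a + z^2*(-a - 7) + z*(a^2 + 20*a + 91) - 280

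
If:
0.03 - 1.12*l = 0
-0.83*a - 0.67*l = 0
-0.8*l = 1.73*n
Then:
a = -0.02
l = 0.03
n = -0.01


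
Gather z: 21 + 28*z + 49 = 28*z + 70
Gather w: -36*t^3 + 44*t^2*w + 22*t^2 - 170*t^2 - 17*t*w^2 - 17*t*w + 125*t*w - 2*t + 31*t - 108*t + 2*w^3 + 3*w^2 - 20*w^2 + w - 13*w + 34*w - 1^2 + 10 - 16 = -36*t^3 - 148*t^2 - 79*t + 2*w^3 + w^2*(-17*t - 17) + w*(44*t^2 + 108*t + 22) - 7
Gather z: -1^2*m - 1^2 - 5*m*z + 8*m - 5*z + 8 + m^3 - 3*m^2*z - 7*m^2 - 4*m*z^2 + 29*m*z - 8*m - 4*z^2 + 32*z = m^3 - 7*m^2 - m + z^2*(-4*m - 4) + z*(-3*m^2 + 24*m + 27) + 7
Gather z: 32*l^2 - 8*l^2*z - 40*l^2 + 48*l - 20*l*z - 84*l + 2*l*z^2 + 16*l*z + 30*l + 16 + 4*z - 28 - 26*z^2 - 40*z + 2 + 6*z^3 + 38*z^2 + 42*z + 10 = -8*l^2 - 6*l + 6*z^3 + z^2*(2*l + 12) + z*(-8*l^2 - 4*l + 6)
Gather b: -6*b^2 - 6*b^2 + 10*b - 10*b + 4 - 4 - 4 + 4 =-12*b^2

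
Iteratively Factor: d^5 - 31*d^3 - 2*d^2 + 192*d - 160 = (d - 1)*(d^4 + d^3 - 30*d^2 - 32*d + 160) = (d - 2)*(d - 1)*(d^3 + 3*d^2 - 24*d - 80) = (d - 5)*(d - 2)*(d - 1)*(d^2 + 8*d + 16) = (d - 5)*(d - 2)*(d - 1)*(d + 4)*(d + 4)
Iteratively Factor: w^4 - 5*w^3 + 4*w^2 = (w)*(w^3 - 5*w^2 + 4*w) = w*(w - 1)*(w^2 - 4*w) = w^2*(w - 1)*(w - 4)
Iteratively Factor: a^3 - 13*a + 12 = (a - 1)*(a^2 + a - 12) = (a - 3)*(a - 1)*(a + 4)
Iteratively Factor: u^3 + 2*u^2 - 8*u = (u)*(u^2 + 2*u - 8) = u*(u + 4)*(u - 2)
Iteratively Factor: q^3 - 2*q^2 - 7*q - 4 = (q - 4)*(q^2 + 2*q + 1) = (q - 4)*(q + 1)*(q + 1)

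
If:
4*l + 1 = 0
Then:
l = -1/4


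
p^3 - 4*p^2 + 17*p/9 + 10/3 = (p - 3)*(p - 5/3)*(p + 2/3)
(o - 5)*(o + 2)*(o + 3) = o^3 - 19*o - 30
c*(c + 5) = c^2 + 5*c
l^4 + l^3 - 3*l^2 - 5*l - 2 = (l - 2)*(l + 1)^3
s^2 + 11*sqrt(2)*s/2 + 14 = (s + 2*sqrt(2))*(s + 7*sqrt(2)/2)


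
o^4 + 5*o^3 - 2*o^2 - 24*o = o*(o - 2)*(o + 3)*(o + 4)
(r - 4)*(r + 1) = r^2 - 3*r - 4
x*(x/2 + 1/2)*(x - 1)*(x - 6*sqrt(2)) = x^4/2 - 3*sqrt(2)*x^3 - x^2/2 + 3*sqrt(2)*x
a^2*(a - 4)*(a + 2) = a^4 - 2*a^3 - 8*a^2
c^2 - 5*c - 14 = (c - 7)*(c + 2)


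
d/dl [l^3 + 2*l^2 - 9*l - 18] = 3*l^2 + 4*l - 9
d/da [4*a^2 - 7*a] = 8*a - 7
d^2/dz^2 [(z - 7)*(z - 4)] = 2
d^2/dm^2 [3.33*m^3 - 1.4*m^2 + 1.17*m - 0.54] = 19.98*m - 2.8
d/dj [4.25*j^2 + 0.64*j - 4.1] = 8.5*j + 0.64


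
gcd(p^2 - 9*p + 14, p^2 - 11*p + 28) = p - 7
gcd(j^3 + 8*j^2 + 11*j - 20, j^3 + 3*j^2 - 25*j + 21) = j - 1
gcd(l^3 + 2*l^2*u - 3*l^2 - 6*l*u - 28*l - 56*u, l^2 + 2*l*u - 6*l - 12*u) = l + 2*u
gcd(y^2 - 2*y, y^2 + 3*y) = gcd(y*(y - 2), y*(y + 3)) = y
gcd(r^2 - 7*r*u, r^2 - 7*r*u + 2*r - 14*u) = r - 7*u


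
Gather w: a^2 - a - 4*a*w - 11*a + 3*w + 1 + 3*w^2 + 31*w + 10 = a^2 - 12*a + 3*w^2 + w*(34 - 4*a) + 11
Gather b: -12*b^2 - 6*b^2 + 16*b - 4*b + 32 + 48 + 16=-18*b^2 + 12*b + 96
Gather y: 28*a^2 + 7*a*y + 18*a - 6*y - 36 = 28*a^2 + 18*a + y*(7*a - 6) - 36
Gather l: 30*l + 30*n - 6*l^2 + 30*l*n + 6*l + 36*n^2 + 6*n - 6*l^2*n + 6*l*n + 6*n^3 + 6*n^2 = l^2*(-6*n - 6) + l*(36*n + 36) + 6*n^3 + 42*n^2 + 36*n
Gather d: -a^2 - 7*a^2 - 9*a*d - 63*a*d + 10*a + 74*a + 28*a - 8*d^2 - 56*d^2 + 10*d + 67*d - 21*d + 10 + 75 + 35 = -8*a^2 + 112*a - 64*d^2 + d*(56 - 72*a) + 120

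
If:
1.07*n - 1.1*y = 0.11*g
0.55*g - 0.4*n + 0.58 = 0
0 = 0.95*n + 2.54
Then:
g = -3.00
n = -2.67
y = -2.30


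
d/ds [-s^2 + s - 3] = 1 - 2*s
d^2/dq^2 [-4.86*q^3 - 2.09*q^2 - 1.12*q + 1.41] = -29.16*q - 4.18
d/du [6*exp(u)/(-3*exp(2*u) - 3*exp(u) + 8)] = (18*exp(2*u) + 48)*exp(u)/(9*exp(4*u) + 18*exp(3*u) - 39*exp(2*u) - 48*exp(u) + 64)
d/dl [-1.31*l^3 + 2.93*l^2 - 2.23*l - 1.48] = -3.93*l^2 + 5.86*l - 2.23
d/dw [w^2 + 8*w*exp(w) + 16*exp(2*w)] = 8*w*exp(w) + 2*w + 32*exp(2*w) + 8*exp(w)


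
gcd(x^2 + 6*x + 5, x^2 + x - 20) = x + 5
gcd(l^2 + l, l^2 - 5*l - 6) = l + 1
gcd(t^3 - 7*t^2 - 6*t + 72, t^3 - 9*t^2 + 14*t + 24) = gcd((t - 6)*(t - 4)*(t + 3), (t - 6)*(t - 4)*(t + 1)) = t^2 - 10*t + 24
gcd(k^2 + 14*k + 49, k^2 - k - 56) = k + 7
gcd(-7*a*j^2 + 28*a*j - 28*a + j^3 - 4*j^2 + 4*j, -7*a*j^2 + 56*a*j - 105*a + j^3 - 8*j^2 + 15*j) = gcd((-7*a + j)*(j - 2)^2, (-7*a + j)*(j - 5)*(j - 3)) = 7*a - j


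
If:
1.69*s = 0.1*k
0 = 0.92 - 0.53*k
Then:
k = 1.74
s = 0.10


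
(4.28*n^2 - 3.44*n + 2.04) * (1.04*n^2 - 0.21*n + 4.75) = 4.4512*n^4 - 4.4764*n^3 + 23.174*n^2 - 16.7684*n + 9.69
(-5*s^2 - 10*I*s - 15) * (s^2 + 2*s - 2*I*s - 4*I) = -5*s^4 - 10*s^3 - 35*s^2 - 70*s + 30*I*s + 60*I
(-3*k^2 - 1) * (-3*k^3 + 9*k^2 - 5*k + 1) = 9*k^5 - 27*k^4 + 18*k^3 - 12*k^2 + 5*k - 1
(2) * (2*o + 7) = 4*o + 14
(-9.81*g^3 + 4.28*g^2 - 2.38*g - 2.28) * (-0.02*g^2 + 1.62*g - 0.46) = 0.1962*g^5 - 15.9778*g^4 + 11.4938*g^3 - 5.7788*g^2 - 2.5988*g + 1.0488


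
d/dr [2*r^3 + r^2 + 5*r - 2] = 6*r^2 + 2*r + 5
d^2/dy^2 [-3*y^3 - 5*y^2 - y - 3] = -18*y - 10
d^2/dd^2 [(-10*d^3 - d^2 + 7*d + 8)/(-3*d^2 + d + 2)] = 4*(5*d^3 - 69*d^2 + 33*d - 19)/(27*d^6 - 27*d^5 - 45*d^4 + 35*d^3 + 30*d^2 - 12*d - 8)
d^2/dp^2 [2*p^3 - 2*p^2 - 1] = 12*p - 4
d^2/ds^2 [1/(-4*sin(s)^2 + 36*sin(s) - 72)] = (4*sin(s)^4 - 27*sin(s)^3 + 3*sin(s)^2 + 216*sin(s) - 126)/(4*(sin(s)^2 - 9*sin(s) + 18)^3)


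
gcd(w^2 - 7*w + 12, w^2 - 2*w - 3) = w - 3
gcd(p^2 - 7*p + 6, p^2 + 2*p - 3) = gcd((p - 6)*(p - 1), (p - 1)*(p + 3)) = p - 1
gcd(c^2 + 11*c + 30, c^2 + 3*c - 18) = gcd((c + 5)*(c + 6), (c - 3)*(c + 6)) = c + 6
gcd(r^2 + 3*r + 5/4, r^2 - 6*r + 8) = 1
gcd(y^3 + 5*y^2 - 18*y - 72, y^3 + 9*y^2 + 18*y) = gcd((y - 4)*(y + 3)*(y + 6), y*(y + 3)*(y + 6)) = y^2 + 9*y + 18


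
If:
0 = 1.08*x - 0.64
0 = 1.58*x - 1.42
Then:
No Solution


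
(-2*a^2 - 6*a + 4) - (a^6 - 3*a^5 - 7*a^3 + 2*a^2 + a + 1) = -a^6 + 3*a^5 + 7*a^3 - 4*a^2 - 7*a + 3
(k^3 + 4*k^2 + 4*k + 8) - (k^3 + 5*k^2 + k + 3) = -k^2 + 3*k + 5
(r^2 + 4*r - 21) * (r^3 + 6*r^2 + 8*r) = r^5 + 10*r^4 + 11*r^3 - 94*r^2 - 168*r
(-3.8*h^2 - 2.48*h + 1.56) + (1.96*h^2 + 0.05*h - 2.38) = -1.84*h^2 - 2.43*h - 0.82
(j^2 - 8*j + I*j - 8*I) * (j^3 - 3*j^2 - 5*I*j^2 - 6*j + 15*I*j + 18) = j^5 - 11*j^4 - 4*I*j^4 + 23*j^3 + 44*I*j^3 + 11*j^2 - 102*I*j^2 - 24*j + 66*I*j - 144*I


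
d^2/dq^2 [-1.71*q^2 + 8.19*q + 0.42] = -3.42000000000000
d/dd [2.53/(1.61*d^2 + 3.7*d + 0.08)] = (-8.1466*d - 9.361)/(1.61*d^2 + 3.7*d + 0.08)^2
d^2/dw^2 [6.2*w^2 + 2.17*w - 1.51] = 12.4000000000000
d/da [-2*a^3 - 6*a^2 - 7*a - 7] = -6*a^2 - 12*a - 7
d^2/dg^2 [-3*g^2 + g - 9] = -6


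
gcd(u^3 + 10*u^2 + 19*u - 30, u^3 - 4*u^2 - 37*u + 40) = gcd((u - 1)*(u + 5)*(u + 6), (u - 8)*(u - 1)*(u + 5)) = u^2 + 4*u - 5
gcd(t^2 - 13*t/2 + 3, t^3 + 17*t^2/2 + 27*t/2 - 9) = t - 1/2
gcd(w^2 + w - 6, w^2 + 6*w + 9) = w + 3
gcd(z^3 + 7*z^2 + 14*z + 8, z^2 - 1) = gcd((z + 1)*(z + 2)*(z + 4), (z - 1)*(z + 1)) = z + 1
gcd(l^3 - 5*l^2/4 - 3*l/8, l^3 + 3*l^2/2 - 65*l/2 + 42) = l - 3/2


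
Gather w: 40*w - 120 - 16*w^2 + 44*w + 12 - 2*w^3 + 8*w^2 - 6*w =-2*w^3 - 8*w^2 + 78*w - 108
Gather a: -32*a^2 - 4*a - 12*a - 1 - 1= -32*a^2 - 16*a - 2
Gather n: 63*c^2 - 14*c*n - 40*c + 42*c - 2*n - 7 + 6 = 63*c^2 + 2*c + n*(-14*c - 2) - 1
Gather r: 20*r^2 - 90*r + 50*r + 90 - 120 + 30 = 20*r^2 - 40*r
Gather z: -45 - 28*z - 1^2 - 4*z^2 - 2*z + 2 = -4*z^2 - 30*z - 44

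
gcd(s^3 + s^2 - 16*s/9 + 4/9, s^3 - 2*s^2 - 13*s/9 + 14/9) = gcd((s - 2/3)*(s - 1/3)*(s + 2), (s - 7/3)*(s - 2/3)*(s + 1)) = s - 2/3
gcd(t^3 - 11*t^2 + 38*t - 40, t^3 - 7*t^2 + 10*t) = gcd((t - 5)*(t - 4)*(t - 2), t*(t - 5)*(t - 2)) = t^2 - 7*t + 10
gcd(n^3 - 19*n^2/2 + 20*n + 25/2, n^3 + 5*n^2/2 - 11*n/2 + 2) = 1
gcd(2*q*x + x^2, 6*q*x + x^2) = x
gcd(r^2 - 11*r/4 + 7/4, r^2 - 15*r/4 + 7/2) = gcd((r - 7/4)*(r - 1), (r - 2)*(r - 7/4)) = r - 7/4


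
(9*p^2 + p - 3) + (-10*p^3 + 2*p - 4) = -10*p^3 + 9*p^2 + 3*p - 7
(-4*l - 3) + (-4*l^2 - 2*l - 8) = -4*l^2 - 6*l - 11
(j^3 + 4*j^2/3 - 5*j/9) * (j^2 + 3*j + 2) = j^5 + 13*j^4/3 + 49*j^3/9 + j^2 - 10*j/9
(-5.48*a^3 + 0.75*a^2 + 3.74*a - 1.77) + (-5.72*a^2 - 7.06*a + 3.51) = -5.48*a^3 - 4.97*a^2 - 3.32*a + 1.74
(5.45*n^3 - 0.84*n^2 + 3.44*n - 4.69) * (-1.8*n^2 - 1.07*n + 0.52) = -9.81*n^5 - 4.3195*n^4 - 2.4592*n^3 + 4.3244*n^2 + 6.8071*n - 2.4388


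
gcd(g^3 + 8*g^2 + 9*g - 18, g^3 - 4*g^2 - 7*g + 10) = g - 1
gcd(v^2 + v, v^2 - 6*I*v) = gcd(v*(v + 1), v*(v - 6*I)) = v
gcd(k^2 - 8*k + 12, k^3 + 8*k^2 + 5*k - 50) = k - 2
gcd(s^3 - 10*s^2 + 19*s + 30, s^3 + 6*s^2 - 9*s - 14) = s + 1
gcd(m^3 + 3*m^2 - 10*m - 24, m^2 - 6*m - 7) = 1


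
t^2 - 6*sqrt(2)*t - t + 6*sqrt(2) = (t - 1)*(t - 6*sqrt(2))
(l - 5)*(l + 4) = l^2 - l - 20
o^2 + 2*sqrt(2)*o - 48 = (o - 4*sqrt(2))*(o + 6*sqrt(2))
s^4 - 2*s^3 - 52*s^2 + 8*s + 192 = (s - 8)*(s - 2)*(s + 2)*(s + 6)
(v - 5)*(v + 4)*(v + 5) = v^3 + 4*v^2 - 25*v - 100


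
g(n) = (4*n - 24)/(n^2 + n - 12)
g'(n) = (-2*n - 1)*(4*n - 24)/(n^2 + n - 12)^2 + 4/(n^2 + n - 12) = 4*(n^2 + n - (n - 6)*(2*n + 1) - 12)/(n^2 + n - 12)^2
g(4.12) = -0.83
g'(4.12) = 1.28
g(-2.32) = 3.72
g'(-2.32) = -1.96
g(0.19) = 1.97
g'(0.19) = -0.11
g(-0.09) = 2.02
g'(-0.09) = -0.19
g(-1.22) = 2.46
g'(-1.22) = -0.64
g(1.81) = 2.42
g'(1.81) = 1.04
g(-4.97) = -5.68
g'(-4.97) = -6.05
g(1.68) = 2.30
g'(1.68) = 0.81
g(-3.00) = 6.00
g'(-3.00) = -5.67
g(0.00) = 2.00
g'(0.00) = -0.17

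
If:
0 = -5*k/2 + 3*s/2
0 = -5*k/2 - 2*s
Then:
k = 0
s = 0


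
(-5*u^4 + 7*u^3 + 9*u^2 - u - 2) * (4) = -20*u^4 + 28*u^3 + 36*u^2 - 4*u - 8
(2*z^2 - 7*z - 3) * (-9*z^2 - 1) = -18*z^4 + 63*z^3 + 25*z^2 + 7*z + 3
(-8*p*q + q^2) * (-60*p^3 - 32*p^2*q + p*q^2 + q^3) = 480*p^4*q + 196*p^3*q^2 - 40*p^2*q^3 - 7*p*q^4 + q^5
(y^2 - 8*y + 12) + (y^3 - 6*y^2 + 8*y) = y^3 - 5*y^2 + 12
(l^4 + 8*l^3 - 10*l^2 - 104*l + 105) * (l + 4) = l^5 + 12*l^4 + 22*l^3 - 144*l^2 - 311*l + 420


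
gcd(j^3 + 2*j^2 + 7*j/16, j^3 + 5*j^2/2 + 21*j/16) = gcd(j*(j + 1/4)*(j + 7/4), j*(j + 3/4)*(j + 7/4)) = j^2 + 7*j/4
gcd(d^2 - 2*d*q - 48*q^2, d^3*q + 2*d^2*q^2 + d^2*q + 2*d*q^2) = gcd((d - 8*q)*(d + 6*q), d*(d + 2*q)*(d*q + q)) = 1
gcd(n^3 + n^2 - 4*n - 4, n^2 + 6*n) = 1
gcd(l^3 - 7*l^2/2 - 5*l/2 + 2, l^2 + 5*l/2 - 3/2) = l - 1/2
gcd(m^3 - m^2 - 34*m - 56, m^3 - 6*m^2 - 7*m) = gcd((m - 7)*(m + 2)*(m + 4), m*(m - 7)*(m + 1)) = m - 7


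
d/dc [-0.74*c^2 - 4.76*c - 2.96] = -1.48*c - 4.76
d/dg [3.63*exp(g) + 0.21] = 3.63*exp(g)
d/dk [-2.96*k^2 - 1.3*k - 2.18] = -5.92*k - 1.3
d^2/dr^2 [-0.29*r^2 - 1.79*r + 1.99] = -0.580000000000000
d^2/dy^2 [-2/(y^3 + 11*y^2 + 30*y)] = 4*(y*(3*y + 11)*(y^2 + 11*y + 30) - (3*y^2 + 22*y + 30)^2)/(y^3*(y^2 + 11*y + 30)^3)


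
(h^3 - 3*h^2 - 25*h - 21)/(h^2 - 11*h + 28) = (h^2 + 4*h + 3)/(h - 4)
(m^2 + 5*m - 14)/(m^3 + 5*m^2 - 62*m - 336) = (m - 2)/(m^2 - 2*m - 48)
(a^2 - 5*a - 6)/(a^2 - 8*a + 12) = (a + 1)/(a - 2)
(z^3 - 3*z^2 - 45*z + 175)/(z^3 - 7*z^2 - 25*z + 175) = (z^2 + 2*z - 35)/(z^2 - 2*z - 35)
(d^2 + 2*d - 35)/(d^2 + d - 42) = (d - 5)/(d - 6)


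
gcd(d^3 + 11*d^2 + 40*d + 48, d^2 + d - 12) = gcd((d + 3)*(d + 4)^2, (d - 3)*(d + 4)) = d + 4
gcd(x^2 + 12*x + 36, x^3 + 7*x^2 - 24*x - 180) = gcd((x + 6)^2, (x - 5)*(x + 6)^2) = x^2 + 12*x + 36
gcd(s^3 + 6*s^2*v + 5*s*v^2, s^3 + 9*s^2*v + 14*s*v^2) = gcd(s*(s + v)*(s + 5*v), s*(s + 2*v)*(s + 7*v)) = s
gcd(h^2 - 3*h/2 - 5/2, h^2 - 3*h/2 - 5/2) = h^2 - 3*h/2 - 5/2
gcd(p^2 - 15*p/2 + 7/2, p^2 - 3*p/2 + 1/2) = p - 1/2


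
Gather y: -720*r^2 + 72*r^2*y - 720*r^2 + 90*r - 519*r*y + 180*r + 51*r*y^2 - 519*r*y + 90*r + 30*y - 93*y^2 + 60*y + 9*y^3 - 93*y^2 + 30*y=-1440*r^2 + 360*r + 9*y^3 + y^2*(51*r - 186) + y*(72*r^2 - 1038*r + 120)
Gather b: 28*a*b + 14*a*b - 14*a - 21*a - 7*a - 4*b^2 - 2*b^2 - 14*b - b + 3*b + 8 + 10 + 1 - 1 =-42*a - 6*b^2 + b*(42*a - 12) + 18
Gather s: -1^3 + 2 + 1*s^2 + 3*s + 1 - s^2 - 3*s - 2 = 0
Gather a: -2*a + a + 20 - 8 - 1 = 11 - a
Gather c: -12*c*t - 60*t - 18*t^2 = -12*c*t - 18*t^2 - 60*t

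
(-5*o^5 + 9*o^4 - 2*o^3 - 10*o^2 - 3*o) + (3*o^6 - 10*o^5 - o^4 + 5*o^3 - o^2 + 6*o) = 3*o^6 - 15*o^5 + 8*o^4 + 3*o^3 - 11*o^2 + 3*o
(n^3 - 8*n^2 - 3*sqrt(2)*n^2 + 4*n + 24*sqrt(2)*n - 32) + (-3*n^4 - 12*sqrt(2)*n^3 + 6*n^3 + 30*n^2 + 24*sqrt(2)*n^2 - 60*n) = -3*n^4 - 12*sqrt(2)*n^3 + 7*n^3 + 22*n^2 + 21*sqrt(2)*n^2 - 56*n + 24*sqrt(2)*n - 32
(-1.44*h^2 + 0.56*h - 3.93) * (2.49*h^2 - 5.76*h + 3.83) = -3.5856*h^4 + 9.6888*h^3 - 18.5265*h^2 + 24.7816*h - 15.0519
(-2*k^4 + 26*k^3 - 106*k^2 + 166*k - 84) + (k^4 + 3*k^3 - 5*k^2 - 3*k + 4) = -k^4 + 29*k^3 - 111*k^2 + 163*k - 80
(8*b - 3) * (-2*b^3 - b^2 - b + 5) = -16*b^4 - 2*b^3 - 5*b^2 + 43*b - 15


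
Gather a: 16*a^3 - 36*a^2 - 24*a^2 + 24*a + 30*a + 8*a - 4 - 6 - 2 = 16*a^3 - 60*a^2 + 62*a - 12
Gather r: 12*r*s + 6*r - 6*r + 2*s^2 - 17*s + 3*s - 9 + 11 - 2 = 12*r*s + 2*s^2 - 14*s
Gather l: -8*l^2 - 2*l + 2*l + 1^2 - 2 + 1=-8*l^2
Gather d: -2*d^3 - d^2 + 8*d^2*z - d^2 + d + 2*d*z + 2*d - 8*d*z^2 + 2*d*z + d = -2*d^3 + d^2*(8*z - 2) + d*(-8*z^2 + 4*z + 4)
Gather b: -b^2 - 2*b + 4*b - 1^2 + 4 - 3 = -b^2 + 2*b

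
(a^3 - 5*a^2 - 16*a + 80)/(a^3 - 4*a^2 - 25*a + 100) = (a + 4)/(a + 5)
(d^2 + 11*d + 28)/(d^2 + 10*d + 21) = (d + 4)/(d + 3)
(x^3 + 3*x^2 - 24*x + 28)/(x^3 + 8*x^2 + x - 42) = (x - 2)/(x + 3)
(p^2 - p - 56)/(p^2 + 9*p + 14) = (p - 8)/(p + 2)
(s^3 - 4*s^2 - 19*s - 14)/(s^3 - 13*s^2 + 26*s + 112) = (s + 1)/(s - 8)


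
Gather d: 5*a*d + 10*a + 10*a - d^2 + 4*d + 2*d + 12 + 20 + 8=20*a - d^2 + d*(5*a + 6) + 40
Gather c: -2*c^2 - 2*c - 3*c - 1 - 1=-2*c^2 - 5*c - 2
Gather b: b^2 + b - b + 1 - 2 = b^2 - 1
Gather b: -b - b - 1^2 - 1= -2*b - 2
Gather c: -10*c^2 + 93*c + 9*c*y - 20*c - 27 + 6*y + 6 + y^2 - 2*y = -10*c^2 + c*(9*y + 73) + y^2 + 4*y - 21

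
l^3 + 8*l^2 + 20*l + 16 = (l + 2)^2*(l + 4)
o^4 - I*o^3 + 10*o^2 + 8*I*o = o*(o - 4*I)*(o + I)*(o + 2*I)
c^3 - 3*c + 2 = (c - 1)^2*(c + 2)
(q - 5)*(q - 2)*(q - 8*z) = q^3 - 8*q^2*z - 7*q^2 + 56*q*z + 10*q - 80*z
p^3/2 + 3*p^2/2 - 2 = (p/2 + 1)*(p - 1)*(p + 2)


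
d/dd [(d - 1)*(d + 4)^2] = (d + 4)*(3*d + 2)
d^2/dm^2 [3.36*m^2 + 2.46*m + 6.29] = 6.72000000000000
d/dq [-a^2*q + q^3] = -a^2 + 3*q^2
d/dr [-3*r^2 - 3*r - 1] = -6*r - 3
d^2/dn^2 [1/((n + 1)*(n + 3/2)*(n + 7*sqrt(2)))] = 4*(4*(n + 1)^2*(n + 7*sqrt(2))^2 + 2*(n + 1)^2*(n + 7*sqrt(2))*(2*n + 3) + (n + 1)^2*(2*n + 3)^2 + 2*(n + 1)*(n + 7*sqrt(2))^2*(2*n + 3) + (n + 1)*(n + 7*sqrt(2))*(2*n + 3)^2 + (n + 7*sqrt(2))^2*(2*n + 3)^2)/((n + 1)^3*(n + 7*sqrt(2))^3*(2*n + 3)^3)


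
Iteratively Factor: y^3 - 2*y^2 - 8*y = (y - 4)*(y^2 + 2*y) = (y - 4)*(y + 2)*(y)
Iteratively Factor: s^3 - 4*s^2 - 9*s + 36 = (s - 3)*(s^2 - s - 12) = (s - 4)*(s - 3)*(s + 3)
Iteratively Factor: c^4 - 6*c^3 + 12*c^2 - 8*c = (c - 2)*(c^3 - 4*c^2 + 4*c) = (c - 2)^2*(c^2 - 2*c) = (c - 2)^3*(c)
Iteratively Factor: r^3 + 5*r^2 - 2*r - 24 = (r + 4)*(r^2 + r - 6) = (r + 3)*(r + 4)*(r - 2)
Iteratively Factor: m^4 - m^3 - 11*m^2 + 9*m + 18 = (m + 1)*(m^3 - 2*m^2 - 9*m + 18) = (m - 2)*(m + 1)*(m^2 - 9) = (m - 2)*(m + 1)*(m + 3)*(m - 3)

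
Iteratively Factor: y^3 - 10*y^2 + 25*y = (y)*(y^2 - 10*y + 25) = y*(y - 5)*(y - 5)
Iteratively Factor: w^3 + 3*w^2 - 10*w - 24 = (w + 4)*(w^2 - w - 6) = (w + 2)*(w + 4)*(w - 3)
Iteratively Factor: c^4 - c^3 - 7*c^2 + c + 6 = (c + 2)*(c^3 - 3*c^2 - c + 3) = (c + 1)*(c + 2)*(c^2 - 4*c + 3) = (c - 3)*(c + 1)*(c + 2)*(c - 1)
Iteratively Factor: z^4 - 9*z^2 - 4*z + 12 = (z - 3)*(z^3 + 3*z^2 - 4) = (z - 3)*(z + 2)*(z^2 + z - 2) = (z - 3)*(z - 1)*(z + 2)*(z + 2)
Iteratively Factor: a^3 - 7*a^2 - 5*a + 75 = (a - 5)*(a^2 - 2*a - 15) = (a - 5)*(a + 3)*(a - 5)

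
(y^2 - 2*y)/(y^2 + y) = (y - 2)/(y + 1)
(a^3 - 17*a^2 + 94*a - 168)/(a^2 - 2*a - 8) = (a^2 - 13*a + 42)/(a + 2)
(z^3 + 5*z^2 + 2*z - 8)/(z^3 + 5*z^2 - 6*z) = (z^2 + 6*z + 8)/(z*(z + 6))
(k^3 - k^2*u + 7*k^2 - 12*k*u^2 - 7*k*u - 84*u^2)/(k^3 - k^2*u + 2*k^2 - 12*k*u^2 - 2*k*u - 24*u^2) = (k + 7)/(k + 2)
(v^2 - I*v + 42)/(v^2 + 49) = (v + 6*I)/(v + 7*I)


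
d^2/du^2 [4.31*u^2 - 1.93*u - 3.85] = 8.62000000000000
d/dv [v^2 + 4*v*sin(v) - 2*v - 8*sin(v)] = 4*v*cos(v) + 2*v + 4*sin(v) - 8*cos(v) - 2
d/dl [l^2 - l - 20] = 2*l - 1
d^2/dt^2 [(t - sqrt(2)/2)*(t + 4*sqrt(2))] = 2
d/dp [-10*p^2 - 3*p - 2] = -20*p - 3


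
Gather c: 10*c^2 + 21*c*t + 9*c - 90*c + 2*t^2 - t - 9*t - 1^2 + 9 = 10*c^2 + c*(21*t - 81) + 2*t^2 - 10*t + 8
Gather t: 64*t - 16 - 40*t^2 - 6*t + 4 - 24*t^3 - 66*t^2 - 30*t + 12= -24*t^3 - 106*t^2 + 28*t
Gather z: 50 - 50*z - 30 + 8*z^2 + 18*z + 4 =8*z^2 - 32*z + 24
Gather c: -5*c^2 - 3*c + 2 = -5*c^2 - 3*c + 2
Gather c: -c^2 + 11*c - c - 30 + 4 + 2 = -c^2 + 10*c - 24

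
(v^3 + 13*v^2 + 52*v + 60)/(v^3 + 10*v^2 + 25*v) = (v^2 + 8*v + 12)/(v*(v + 5))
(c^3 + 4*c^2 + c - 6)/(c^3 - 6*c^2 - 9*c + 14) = (c + 3)/(c - 7)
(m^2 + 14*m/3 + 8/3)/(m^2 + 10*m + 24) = (m + 2/3)/(m + 6)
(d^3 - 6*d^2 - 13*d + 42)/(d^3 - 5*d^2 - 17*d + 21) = (d - 2)/(d - 1)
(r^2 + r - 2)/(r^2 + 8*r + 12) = (r - 1)/(r + 6)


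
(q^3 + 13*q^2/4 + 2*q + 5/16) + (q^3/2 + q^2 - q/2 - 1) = 3*q^3/2 + 17*q^2/4 + 3*q/2 - 11/16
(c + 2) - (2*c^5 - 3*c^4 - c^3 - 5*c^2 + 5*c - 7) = -2*c^5 + 3*c^4 + c^3 + 5*c^2 - 4*c + 9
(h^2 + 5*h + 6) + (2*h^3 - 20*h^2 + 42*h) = 2*h^3 - 19*h^2 + 47*h + 6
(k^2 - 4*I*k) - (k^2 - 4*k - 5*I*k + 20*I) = 4*k + I*k - 20*I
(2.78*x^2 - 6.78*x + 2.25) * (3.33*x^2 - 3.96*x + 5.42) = 9.2574*x^4 - 33.5862*x^3 + 49.4089*x^2 - 45.6576*x + 12.195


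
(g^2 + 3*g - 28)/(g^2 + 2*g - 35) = (g - 4)/(g - 5)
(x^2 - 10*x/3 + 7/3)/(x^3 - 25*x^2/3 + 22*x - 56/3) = (x - 1)/(x^2 - 6*x + 8)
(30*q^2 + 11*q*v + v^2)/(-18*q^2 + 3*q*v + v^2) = (-5*q - v)/(3*q - v)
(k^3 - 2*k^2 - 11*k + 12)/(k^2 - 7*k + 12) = (k^2 + 2*k - 3)/(k - 3)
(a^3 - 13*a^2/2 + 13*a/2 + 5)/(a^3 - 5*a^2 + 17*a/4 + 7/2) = 2*(a - 5)/(2*a - 7)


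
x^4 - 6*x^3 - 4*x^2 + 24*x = x*(x - 6)*(x - 2)*(x + 2)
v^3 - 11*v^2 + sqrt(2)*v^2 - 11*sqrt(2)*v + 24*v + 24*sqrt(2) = (v - 8)*(v - 3)*(v + sqrt(2))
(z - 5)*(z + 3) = z^2 - 2*z - 15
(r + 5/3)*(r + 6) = r^2 + 23*r/3 + 10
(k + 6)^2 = k^2 + 12*k + 36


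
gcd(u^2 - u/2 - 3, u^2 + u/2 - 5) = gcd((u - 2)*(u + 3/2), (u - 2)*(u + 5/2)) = u - 2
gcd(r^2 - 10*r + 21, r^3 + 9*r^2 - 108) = r - 3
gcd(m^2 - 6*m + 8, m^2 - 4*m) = m - 4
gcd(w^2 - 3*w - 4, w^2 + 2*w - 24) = w - 4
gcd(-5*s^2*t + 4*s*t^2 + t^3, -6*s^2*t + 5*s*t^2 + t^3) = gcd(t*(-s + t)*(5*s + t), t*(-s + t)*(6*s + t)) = s*t - t^2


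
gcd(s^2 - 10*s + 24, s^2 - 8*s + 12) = s - 6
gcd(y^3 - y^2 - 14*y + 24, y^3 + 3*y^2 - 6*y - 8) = y^2 + 2*y - 8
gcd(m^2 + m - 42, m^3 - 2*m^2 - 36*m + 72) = m - 6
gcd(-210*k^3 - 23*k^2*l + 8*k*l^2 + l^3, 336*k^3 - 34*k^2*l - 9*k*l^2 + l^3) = 6*k + l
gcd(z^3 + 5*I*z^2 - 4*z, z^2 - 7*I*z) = z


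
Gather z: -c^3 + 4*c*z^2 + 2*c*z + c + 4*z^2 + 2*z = -c^3 + c + z^2*(4*c + 4) + z*(2*c + 2)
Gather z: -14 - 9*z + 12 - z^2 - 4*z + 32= -z^2 - 13*z + 30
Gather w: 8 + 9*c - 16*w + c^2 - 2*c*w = c^2 + 9*c + w*(-2*c - 16) + 8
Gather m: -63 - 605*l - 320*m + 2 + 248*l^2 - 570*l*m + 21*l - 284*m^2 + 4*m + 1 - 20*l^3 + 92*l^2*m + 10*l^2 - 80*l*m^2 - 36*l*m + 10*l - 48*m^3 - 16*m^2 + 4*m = -20*l^3 + 258*l^2 - 574*l - 48*m^3 + m^2*(-80*l - 300) + m*(92*l^2 - 606*l - 312) - 60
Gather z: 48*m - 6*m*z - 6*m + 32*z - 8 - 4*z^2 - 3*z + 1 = 42*m - 4*z^2 + z*(29 - 6*m) - 7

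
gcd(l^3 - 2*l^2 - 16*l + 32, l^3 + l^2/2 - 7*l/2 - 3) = l - 2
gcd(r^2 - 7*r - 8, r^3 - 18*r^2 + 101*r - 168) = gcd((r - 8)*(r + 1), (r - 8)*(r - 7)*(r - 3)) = r - 8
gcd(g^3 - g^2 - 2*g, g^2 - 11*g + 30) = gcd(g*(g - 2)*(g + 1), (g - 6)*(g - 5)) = 1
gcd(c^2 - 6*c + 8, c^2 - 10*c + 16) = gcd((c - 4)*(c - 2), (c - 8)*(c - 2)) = c - 2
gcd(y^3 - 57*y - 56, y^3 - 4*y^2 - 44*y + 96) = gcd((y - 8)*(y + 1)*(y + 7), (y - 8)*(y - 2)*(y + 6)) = y - 8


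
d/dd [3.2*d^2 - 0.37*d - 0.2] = 6.4*d - 0.37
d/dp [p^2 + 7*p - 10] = 2*p + 7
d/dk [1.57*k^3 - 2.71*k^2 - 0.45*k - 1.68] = 4.71*k^2 - 5.42*k - 0.45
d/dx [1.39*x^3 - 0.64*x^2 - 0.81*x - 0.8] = 4.17*x^2 - 1.28*x - 0.81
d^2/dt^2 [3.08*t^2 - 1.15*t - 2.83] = 6.16000000000000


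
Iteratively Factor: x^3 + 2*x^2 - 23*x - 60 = (x + 3)*(x^2 - x - 20) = (x - 5)*(x + 3)*(x + 4)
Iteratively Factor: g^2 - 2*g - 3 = (g - 3)*(g + 1)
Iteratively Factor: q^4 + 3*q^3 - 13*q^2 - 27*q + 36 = (q - 1)*(q^3 + 4*q^2 - 9*q - 36) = (q - 3)*(q - 1)*(q^2 + 7*q + 12) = (q - 3)*(q - 1)*(q + 3)*(q + 4)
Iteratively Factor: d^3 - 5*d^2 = (d)*(d^2 - 5*d) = d*(d - 5)*(d)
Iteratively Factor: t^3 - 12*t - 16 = (t + 2)*(t^2 - 2*t - 8) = (t + 2)^2*(t - 4)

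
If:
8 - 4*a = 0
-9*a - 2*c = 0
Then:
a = 2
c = -9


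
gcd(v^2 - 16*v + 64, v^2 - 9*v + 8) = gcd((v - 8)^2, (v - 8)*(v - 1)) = v - 8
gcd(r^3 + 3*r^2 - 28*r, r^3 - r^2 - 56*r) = r^2 + 7*r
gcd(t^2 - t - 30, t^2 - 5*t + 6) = 1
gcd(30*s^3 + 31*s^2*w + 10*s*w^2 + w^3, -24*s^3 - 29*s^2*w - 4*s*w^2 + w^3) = 3*s + w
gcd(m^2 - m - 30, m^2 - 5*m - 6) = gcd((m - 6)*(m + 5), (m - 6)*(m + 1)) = m - 6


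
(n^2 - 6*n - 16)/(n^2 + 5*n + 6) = (n - 8)/(n + 3)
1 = 1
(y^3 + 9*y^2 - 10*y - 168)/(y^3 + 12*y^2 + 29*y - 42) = (y - 4)/(y - 1)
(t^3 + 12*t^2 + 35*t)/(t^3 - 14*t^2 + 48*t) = (t^2 + 12*t + 35)/(t^2 - 14*t + 48)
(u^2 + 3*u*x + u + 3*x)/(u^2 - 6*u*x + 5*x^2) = (u^2 + 3*u*x + u + 3*x)/(u^2 - 6*u*x + 5*x^2)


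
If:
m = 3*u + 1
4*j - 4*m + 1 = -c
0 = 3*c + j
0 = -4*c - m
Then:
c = -1/5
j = 3/5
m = 4/5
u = -1/15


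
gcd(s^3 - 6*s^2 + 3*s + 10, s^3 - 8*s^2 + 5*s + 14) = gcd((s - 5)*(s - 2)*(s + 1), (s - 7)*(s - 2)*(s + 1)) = s^2 - s - 2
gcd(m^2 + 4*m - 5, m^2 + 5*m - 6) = m - 1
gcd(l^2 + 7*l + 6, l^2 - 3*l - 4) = l + 1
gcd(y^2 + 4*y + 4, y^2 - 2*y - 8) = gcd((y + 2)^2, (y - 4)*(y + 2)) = y + 2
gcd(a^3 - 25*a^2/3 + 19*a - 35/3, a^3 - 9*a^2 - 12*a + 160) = a - 5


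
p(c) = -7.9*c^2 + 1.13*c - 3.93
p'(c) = 1.13 - 15.8*c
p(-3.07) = -81.86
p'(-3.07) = 49.64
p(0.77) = -7.74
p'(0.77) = -11.04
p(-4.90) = -199.15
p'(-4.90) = 78.55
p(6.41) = -321.28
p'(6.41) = -100.15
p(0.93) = -9.71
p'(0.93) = -13.56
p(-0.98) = -12.62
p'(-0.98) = 16.61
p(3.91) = -120.29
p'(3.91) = -60.65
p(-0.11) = -4.15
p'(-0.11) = 2.87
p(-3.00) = -78.42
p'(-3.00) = 48.53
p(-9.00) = -654.00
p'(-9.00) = 143.33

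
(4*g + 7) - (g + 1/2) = 3*g + 13/2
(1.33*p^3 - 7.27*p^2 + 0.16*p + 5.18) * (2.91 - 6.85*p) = -9.1105*p^4 + 53.6698*p^3 - 22.2517*p^2 - 35.0174*p + 15.0738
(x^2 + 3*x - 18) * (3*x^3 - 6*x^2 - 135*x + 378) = 3*x^5 + 3*x^4 - 207*x^3 + 81*x^2 + 3564*x - 6804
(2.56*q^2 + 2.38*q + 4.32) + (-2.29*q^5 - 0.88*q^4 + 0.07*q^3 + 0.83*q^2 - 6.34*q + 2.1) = -2.29*q^5 - 0.88*q^4 + 0.07*q^3 + 3.39*q^2 - 3.96*q + 6.42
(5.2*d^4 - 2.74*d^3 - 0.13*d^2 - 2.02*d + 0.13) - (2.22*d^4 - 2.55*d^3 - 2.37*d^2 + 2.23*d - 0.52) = 2.98*d^4 - 0.19*d^3 + 2.24*d^2 - 4.25*d + 0.65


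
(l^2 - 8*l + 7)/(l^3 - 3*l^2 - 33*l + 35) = 1/(l + 5)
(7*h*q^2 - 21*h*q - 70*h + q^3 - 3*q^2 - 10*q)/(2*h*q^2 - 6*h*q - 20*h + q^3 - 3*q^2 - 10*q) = (7*h + q)/(2*h + q)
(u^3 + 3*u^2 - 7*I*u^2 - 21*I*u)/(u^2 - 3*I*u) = (u^2 + u*(3 - 7*I) - 21*I)/(u - 3*I)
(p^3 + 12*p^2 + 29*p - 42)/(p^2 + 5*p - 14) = (p^2 + 5*p - 6)/(p - 2)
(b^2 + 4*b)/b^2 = (b + 4)/b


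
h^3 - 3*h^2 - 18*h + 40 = (h - 5)*(h - 2)*(h + 4)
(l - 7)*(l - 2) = l^2 - 9*l + 14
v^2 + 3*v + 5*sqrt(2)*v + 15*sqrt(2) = (v + 3)*(v + 5*sqrt(2))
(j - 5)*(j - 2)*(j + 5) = j^3 - 2*j^2 - 25*j + 50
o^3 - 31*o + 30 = (o - 5)*(o - 1)*(o + 6)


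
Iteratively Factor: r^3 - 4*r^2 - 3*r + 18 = (r + 2)*(r^2 - 6*r + 9) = (r - 3)*(r + 2)*(r - 3)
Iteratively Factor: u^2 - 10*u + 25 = (u - 5)*(u - 5)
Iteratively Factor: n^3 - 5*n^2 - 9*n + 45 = (n - 5)*(n^2 - 9) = (n - 5)*(n - 3)*(n + 3)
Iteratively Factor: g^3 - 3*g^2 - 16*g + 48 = (g + 4)*(g^2 - 7*g + 12) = (g - 4)*(g + 4)*(g - 3)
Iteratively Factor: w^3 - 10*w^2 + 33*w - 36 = (w - 3)*(w^2 - 7*w + 12) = (w - 3)^2*(w - 4)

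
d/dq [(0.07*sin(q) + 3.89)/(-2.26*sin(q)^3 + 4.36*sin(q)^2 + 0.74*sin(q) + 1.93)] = (0.3164*sin(q)^3 + 26.069*sin(q)^2 - 33.9208*sin(q) - 2.7435)*cos(q)/(5.1076*sin(q)^6 - 19.7072*sin(q)^5 + 15.6648*sin(q)^4 - 2.2708*sin(q)^3 + 17.3772*sin(q)^2 + 2.8564*sin(q) + 3.7249)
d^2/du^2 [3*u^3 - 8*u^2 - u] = 18*u - 16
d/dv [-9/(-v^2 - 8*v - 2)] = 18*(-v - 4)/(v^2 + 8*v + 2)^2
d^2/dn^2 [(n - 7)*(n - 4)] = 2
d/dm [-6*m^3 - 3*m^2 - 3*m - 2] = -18*m^2 - 6*m - 3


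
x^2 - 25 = (x - 5)*(x + 5)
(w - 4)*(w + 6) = w^2 + 2*w - 24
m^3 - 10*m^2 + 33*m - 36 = (m - 4)*(m - 3)^2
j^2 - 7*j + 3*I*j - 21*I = (j - 7)*(j + 3*I)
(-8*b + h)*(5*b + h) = -40*b^2 - 3*b*h + h^2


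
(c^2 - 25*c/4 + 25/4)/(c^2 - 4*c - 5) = (c - 5/4)/(c + 1)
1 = 1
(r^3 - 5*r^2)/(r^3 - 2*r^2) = (r - 5)/(r - 2)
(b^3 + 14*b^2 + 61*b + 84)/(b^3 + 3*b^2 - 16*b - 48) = (b + 7)/(b - 4)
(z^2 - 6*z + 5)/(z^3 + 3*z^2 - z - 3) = (z - 5)/(z^2 + 4*z + 3)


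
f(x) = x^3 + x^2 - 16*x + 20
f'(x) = 3*x^2 + 2*x - 16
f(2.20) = 0.29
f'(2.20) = 2.92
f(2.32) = 0.75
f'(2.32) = 4.79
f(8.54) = 579.13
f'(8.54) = 219.87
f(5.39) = 119.40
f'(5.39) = 81.94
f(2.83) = 5.39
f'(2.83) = 13.69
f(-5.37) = -20.10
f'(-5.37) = 59.77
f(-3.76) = 41.14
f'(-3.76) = 18.89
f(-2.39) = 50.30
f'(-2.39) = -3.64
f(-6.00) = -64.00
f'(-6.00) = 80.00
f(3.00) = 8.00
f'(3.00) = 17.00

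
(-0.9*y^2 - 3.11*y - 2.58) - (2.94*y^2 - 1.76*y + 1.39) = -3.84*y^2 - 1.35*y - 3.97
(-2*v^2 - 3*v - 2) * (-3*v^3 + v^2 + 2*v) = 6*v^5 + 7*v^4 - v^3 - 8*v^2 - 4*v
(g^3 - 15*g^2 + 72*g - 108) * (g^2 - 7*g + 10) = g^5 - 22*g^4 + 187*g^3 - 762*g^2 + 1476*g - 1080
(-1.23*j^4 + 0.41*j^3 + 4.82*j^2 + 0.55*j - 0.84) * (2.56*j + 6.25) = -3.1488*j^5 - 6.6379*j^4 + 14.9017*j^3 + 31.533*j^2 + 1.2871*j - 5.25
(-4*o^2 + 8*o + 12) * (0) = 0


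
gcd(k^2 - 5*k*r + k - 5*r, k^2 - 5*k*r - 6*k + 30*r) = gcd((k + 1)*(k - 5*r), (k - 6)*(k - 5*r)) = -k + 5*r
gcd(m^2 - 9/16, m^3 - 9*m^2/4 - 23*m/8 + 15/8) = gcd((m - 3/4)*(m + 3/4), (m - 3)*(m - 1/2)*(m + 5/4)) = 1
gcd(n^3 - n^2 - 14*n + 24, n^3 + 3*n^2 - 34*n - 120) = n + 4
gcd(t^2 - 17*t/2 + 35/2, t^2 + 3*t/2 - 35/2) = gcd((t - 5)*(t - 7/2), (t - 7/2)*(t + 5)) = t - 7/2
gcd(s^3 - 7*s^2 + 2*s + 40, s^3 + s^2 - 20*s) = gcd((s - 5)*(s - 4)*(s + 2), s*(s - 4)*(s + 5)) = s - 4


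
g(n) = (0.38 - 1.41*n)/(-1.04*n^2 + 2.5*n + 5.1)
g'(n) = (0.38 - 1.41*n)*(2.08*n - 2.5)/(-1.04*n^2 + 2.5*n + 5.1)^2 - 1.41/(-1.04*n^2 + 2.5*n + 5.1) = (-1.4664*n^2 + 0.7904*n - 8.141)/(1.0816*n^4 - 5.2*n^3 - 4.358*n^2 + 25.5*n + 26.01)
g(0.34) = -0.02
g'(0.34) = -0.24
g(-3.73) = -0.30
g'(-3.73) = -0.09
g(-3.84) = -0.29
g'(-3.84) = -0.08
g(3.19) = -1.65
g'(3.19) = -3.31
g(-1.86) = -0.95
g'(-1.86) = -1.48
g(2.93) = -1.07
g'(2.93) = -1.51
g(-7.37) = -0.15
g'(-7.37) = -0.02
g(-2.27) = -0.60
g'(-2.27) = -0.50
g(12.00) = 0.14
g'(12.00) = -0.02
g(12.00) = 0.14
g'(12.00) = -0.02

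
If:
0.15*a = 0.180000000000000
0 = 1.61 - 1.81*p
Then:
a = 1.20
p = 0.89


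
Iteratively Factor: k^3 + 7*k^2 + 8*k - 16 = (k + 4)*(k^2 + 3*k - 4) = (k - 1)*(k + 4)*(k + 4)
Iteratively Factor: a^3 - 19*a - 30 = (a - 5)*(a^2 + 5*a + 6) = (a - 5)*(a + 2)*(a + 3)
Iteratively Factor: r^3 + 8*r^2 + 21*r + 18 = (r + 2)*(r^2 + 6*r + 9) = (r + 2)*(r + 3)*(r + 3)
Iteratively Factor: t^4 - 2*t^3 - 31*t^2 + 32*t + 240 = (t + 4)*(t^3 - 6*t^2 - 7*t + 60) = (t - 4)*(t + 4)*(t^2 - 2*t - 15) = (t - 5)*(t - 4)*(t + 4)*(t + 3)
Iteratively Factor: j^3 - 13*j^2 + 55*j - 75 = (j - 3)*(j^2 - 10*j + 25) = (j - 5)*(j - 3)*(j - 5)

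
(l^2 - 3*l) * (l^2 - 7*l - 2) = l^4 - 10*l^3 + 19*l^2 + 6*l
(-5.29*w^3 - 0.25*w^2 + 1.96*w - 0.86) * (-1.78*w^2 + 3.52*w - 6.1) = 9.4162*w^5 - 18.1758*w^4 + 27.9002*w^3 + 9.955*w^2 - 14.9832*w + 5.246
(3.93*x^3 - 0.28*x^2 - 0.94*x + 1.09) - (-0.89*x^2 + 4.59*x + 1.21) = 3.93*x^3 + 0.61*x^2 - 5.53*x - 0.12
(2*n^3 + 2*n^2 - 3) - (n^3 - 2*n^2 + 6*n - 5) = n^3 + 4*n^2 - 6*n + 2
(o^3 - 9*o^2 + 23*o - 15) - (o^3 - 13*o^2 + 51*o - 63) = 4*o^2 - 28*o + 48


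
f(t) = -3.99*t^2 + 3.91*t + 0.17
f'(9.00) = -67.91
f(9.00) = -287.83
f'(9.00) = -67.91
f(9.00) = -287.83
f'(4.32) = -30.56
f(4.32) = -57.40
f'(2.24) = -13.97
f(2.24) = -11.09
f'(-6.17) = 53.15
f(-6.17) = -175.85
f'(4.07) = -28.57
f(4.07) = -50.01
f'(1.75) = -10.06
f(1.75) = -5.21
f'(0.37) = 0.96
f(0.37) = 1.07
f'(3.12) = -20.99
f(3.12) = -26.47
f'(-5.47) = 47.56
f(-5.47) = -140.60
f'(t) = 3.91 - 7.98*t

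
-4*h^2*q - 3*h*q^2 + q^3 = q*(-4*h + q)*(h + q)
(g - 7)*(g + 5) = g^2 - 2*g - 35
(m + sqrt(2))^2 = m^2 + 2*sqrt(2)*m + 2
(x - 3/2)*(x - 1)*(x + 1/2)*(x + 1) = x^4 - x^3 - 7*x^2/4 + x + 3/4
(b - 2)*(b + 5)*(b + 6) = b^3 + 9*b^2 + 8*b - 60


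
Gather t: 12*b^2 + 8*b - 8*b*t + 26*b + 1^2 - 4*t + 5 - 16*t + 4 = 12*b^2 + 34*b + t*(-8*b - 20) + 10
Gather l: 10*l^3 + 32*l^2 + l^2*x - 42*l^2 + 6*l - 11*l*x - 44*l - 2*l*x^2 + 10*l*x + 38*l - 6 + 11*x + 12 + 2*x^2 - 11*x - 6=10*l^3 + l^2*(x - 10) + l*(-2*x^2 - x) + 2*x^2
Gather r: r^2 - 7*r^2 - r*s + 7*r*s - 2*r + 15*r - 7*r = -6*r^2 + r*(6*s + 6)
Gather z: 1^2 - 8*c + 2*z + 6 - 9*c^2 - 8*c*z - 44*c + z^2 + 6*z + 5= -9*c^2 - 52*c + z^2 + z*(8 - 8*c) + 12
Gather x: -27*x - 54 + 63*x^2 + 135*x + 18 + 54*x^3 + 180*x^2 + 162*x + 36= 54*x^3 + 243*x^2 + 270*x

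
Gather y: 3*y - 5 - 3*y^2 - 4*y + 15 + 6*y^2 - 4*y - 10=3*y^2 - 5*y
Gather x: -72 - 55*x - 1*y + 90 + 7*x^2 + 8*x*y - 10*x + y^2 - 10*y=7*x^2 + x*(8*y - 65) + y^2 - 11*y + 18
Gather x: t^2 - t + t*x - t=t^2 + t*x - 2*t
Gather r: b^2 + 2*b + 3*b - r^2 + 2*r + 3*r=b^2 + 5*b - r^2 + 5*r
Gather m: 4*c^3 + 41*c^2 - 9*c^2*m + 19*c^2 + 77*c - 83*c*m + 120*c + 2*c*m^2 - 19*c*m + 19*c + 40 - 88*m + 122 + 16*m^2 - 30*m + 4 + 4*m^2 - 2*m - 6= 4*c^3 + 60*c^2 + 216*c + m^2*(2*c + 20) + m*(-9*c^2 - 102*c - 120) + 160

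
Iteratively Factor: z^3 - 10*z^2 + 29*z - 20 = (z - 1)*(z^2 - 9*z + 20) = (z - 4)*(z - 1)*(z - 5)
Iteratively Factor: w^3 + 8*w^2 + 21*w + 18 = (w + 2)*(w^2 + 6*w + 9) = (w + 2)*(w + 3)*(w + 3)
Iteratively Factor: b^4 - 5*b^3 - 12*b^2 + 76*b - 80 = (b - 2)*(b^3 - 3*b^2 - 18*b + 40) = (b - 2)*(b + 4)*(b^2 - 7*b + 10) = (b - 5)*(b - 2)*(b + 4)*(b - 2)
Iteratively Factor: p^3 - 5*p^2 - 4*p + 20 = (p - 2)*(p^2 - 3*p - 10) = (p - 2)*(p + 2)*(p - 5)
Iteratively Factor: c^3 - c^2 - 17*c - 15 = (c + 3)*(c^2 - 4*c - 5) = (c - 5)*(c + 3)*(c + 1)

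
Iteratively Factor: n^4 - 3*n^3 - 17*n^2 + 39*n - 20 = (n - 1)*(n^3 - 2*n^2 - 19*n + 20) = (n - 1)*(n + 4)*(n^2 - 6*n + 5) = (n - 1)^2*(n + 4)*(n - 5)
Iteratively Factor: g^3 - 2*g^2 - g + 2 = (g - 1)*(g^2 - g - 2) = (g - 1)*(g + 1)*(g - 2)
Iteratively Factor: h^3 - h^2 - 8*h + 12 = (h - 2)*(h^2 + h - 6) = (h - 2)*(h + 3)*(h - 2)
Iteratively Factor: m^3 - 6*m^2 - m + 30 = (m - 3)*(m^2 - 3*m - 10) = (m - 5)*(m - 3)*(m + 2)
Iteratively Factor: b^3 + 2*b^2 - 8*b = (b - 2)*(b^2 + 4*b) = b*(b - 2)*(b + 4)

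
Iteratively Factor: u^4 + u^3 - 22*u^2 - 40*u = (u + 2)*(u^3 - u^2 - 20*u) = (u + 2)*(u + 4)*(u^2 - 5*u) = u*(u + 2)*(u + 4)*(u - 5)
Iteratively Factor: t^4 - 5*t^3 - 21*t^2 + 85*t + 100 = (t + 1)*(t^3 - 6*t^2 - 15*t + 100) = (t - 5)*(t + 1)*(t^2 - t - 20) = (t - 5)^2*(t + 1)*(t + 4)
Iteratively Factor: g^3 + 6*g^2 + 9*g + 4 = (g + 1)*(g^2 + 5*g + 4) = (g + 1)^2*(g + 4)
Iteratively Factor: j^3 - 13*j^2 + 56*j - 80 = (j - 4)*(j^2 - 9*j + 20) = (j - 4)^2*(j - 5)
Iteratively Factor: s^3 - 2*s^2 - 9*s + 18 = (s - 3)*(s^2 + s - 6) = (s - 3)*(s - 2)*(s + 3)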